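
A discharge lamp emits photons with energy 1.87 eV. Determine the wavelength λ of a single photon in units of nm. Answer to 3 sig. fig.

663 nm

Use h = 6.62607015e-34 J·s, c = 2.99792458e8 m/s, 1 eV = 1.602176634e-19 J.
First convert: E = 1.87 eV = 2.9961e-19 J.
For a photon λ = hc/E, so λ = 6.630e-7 m.
Converting to nm: λ = 663.0 nm ≈ 663 nm.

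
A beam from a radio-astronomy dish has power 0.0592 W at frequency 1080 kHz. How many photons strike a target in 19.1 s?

Total energy: E_total = P·t = 0.0592 × 19.1 = 1.131 J.
Per-photon energy: E = 7.156 × 10^-28 J.
N = E_total / E_photon = 1.58 × 10^27.

1.58 × 10^27 photons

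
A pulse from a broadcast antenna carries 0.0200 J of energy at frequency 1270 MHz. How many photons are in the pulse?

2.38 × 10^22 photons

Per-photon energy: E = 8.415 × 10^-25 J (from frequency = 1270 MHz).
N = E_total / E_photon = 0.0200 J / 8.415 × 10^-25 J = 2.38 × 10^22.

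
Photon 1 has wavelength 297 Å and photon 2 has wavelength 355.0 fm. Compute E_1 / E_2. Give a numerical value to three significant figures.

E_1 = 6.688 × 10^-18 J (from wavelength = 297 Å, via E = hc/λ).
E_2 = 5.596 × 10^-13 J (from wavelength = 355.0 fm, via E = hc/λ).
Ratio = 6.688 × 10^-18 / 5.596 × 10^-13 = 1.20 × 10^-5.

1.20 × 10^-5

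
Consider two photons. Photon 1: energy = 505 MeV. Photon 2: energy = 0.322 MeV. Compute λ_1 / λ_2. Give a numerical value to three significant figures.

6.38e-4

λ_1 = 2.455e-15 m (from energy = 505 MeV, via λ = hc/E).
λ_2 = 3.850e-12 m (from energy = 0.322 MeV, via λ = hc/E).
Ratio = 2.455e-15 / 3.850e-12 = 6.38e-4.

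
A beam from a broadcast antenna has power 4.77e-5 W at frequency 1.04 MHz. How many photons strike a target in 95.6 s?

Total energy: E_total = P·t = 4.77e-5 × 95.6 = 0.004560 J.
Per-photon energy: E = 6.891e-28 J.
N = E_total / E_photon = 6.62e24.

6.62e24 photons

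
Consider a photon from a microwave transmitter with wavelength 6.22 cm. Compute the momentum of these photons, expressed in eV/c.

1.99e-5 eV/c

Take h = 6.62607015e-34 J·s, c = 2.99792458e8 m/s, 1 eV = 1.602176634e-19 J.
In SI units: λ = 6.22 cm = 0.0622 m.
Since p = h/λ for a photon, p = 1.065e-32 kg·m/s.
Converting to eV/c: p = 1.993e-5 eV/c ≈ 1.99e-5 eV/c.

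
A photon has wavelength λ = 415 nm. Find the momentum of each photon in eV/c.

In SI units: λ = 415 nm = 4.15 × 10^-7 m.
The photon relation is p = h/λ, giving p = 1.597 × 10^-27 kg·m/s.
Converting to eV/c: p = 2.988 eV/c ≈ 2.99 eV/c.

2.99 eV/c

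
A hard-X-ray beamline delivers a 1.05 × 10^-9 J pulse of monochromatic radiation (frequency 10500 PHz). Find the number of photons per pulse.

Per-photon energy: E = 6.957 × 10^-15 J (from frequency = 10500 PHz).
N = E_total / E_photon = 1.05 × 10^-9 J / 6.957 × 10^-15 J = 1.51 × 10^5.

1.51 × 10^5 photons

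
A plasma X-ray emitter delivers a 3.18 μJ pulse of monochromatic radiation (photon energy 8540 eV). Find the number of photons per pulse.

Per-photon energy: E = 1.368e-15 J (from energy = 8540 eV).
N = E_total / E_photon = 3.18e-6 J / 1.368e-15 J = 2.32e9.

2.32e9 photons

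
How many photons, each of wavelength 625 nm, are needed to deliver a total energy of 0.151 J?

Per-photon energy: E = 3.178 × 10^-19 J (from wavelength = 625 nm).
N = E_total / E_photon = 0.151 J / 3.178 × 10^-19 J = 4.75 × 10^17.

4.75 × 10^17 photons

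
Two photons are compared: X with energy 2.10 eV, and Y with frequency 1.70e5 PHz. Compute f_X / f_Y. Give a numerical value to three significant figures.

2.99e-6

f_X = 5.078e14 Hz (from energy = 2.10 eV, via f = E/h).
f_Y = 1.700e20 Hz (from frequency = 1.70e5 PHz, via f given directly).
Ratio = 5.078e14 / 1.700e20 = 2.99e-6.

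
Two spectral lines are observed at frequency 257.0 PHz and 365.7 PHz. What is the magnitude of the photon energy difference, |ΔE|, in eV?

Using E = hf: E₁ = 1.7029e-16 J, E₂ = 2.4232e-16 J.
|ΔE| = |1.7029e-16 − 2.4232e-16| = 7.20e-17 J = 450 eV.

450 eV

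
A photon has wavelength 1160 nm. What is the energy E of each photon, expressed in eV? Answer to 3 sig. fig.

1.07 eV

Use h = 6.62607015e-34 J·s, c = 2.99792458e8 m/s, 1 eV = 1.602176634e-19 J.
Convert to SI: λ = 1160 nm = 1.16e-6 m.
For a photon E = hc/λ, so E = 1.712e-19 J.
Converting to eV: E = 1.069 eV ≈ 1.07 eV.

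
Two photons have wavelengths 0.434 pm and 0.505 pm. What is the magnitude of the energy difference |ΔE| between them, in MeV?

0.402 MeV

Using E = hc/λ: E₁ = 4.577·10^-13 J, E₂ = 3.934·10^-13 J.
|ΔE| = |4.577·10^-13 − 3.934·10^-13| = 6.44·10^-14 J = 0.402 MeV.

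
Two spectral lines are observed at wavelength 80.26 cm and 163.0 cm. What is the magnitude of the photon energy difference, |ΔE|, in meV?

Using E = hc/λ: E₁ = 2.4750e-25 J, E₂ = 1.2187e-25 J.
|ΔE| = |2.4750e-25 − 1.2187e-25| = 1.26e-25 J = 7.84e-4 meV.

7.84e-4 meV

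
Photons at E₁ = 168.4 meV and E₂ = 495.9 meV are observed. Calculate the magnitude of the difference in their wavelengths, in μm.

Using λ = hc/E: λ₁ = 7.3625e-6 m, λ₂ = 2.5002e-6 m.
|Δλ| = |7.3625e-6 − 2.5002e-6| = 4.86e-6 m = 4.86 μm.

4.86 μm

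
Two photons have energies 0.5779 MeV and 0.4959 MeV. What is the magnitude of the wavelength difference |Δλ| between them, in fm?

Using λ = hc/E: λ₁ = 2.1454 × 10^-12 m, λ₂ = 2.5002 × 10^-12 m.
|Δλ| = |2.1454 × 10^-12 − 2.5002 × 10^-12| = 3.55 × 10^-13 m = 355 fm.

355 fm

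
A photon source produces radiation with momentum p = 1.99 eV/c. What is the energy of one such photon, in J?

3.19 × 10^-19 J

(c = 2.99792458 × 10^8 m/s, 1 eV = 1.602176634 × 10^-19 J.)
Convert to SI: p = 1.99 eV/c = 1.0635 × 10^-27 kg·m/s.
For a photon E = pc, so E = 3.188 × 10^-19 J.
So E ≈ 3.19 × 10^-19 J.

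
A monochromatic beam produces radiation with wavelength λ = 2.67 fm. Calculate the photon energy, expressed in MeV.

(h = 6.62607015e-34 J·s, c = 2.99792458e8 m/s, 1 eV = 1.602176634e-19 J.)
In SI units: λ = 2.67 fm = 2.67e-15 m.
For a photon E = hc/λ, so E = 7.440e-11 J.
Converting to MeV: E = 464.4 MeV ≈ 464 MeV.

464 MeV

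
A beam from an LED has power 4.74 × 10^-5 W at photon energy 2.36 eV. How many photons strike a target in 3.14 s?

3.94 × 10^14 photons

Total energy: E_total = P·t = 4.74 × 10^-5 × 3.14 = 1.488 × 10^-4 J.
Per-photon energy: E = 3.781 × 10^-19 J.
N = E_total / E_photon = 3.94 × 10^14.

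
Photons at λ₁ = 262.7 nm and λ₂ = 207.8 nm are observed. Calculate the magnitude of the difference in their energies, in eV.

Using E = hc/λ: E₁ = 7.5617 × 10^-19 J, E₂ = 9.5594 × 10^-19 J.
|ΔE| = |7.5617 × 10^-19 − 9.5594 × 10^-19| = 2.00 × 10^-19 J = 1.25 eV.

1.25 eV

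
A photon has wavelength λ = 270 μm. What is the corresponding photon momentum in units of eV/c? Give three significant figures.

4.59·10^-3 eV/c

(h = 6.62607015·10^-34 J·s, c = 2.99792458·10^8 m/s, 1 eV = 1.602176634·10^-19 J.)
In SI units: λ = 270 μm = 2.7·10^-4 m.
Since p = h/λ for a photon, p = 2.454·10^-30 kg·m/s.
Converting to eV/c: p = 0.004592 eV/c ≈ 4.59·10^-3 eV/c.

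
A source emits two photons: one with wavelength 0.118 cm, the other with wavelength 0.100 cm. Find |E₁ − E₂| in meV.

Using E = hc/λ: E₁ = 1.683e-22 J, E₂ = 1.986e-22 J.
|ΔE| = |1.683e-22 − 1.986e-22| = 3.03e-23 J = 0.189 meV.

0.189 meV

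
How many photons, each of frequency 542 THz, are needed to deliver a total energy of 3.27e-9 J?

9.11e9 photons

Per-photon energy: E = 3.591e-19 J (from frequency = 542 THz).
N = E_total / E_photon = 3.27e-9 J / 3.591e-19 J = 9.11e9.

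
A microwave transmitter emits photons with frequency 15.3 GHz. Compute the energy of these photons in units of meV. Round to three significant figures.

Take h = 6.62607015 × 10^-34 J·s, 1 eV = 1.602176634 × 10^-19 J.
Convert to SI: f = 15.3 GHz = 1.53 × 10^10 Hz.
Apply E = hf: E = 1.014 × 10^-23 J.
Converting to meV: E = 0.06328 meV ≈ 0.0633 meV.

0.0633 meV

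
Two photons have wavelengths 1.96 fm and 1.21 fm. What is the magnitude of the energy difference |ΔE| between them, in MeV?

Using E = hc/λ: E₁ = 1.013e-10 J, E₂ = 1.642e-10 J.
|ΔE| = |1.013e-10 − 1.642e-10| = 6.28e-11 J = 392 MeV.

392 MeV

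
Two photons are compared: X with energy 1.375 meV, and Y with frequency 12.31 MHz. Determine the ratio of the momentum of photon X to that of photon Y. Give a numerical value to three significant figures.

p_X = 7.348e-31 kg·m/s (from energy = 1.375 meV, via p = E/c).
p_Y = 2.721e-35 kg·m/s (from frequency = 12.31 MHz, via p = hf/c).
Ratio = 7.348e-31 / 2.721e-35 = 2.70e4.

2.70e4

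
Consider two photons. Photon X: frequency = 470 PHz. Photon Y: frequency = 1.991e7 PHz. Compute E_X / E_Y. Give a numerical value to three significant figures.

2.36e-5

E_X = 3.114e-16 J (from frequency = 470 PHz, via E = hf).
E_Y = 1.319e-11 J (from frequency = 1.991e7 PHz, via E = hf).
Ratio = 3.114e-16 / 1.319e-11 = 2.36e-5.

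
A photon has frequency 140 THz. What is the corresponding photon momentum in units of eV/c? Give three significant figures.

First convert: f = 140 THz = 1.4e14 Hz.
The photon relation is p = hf/c, giving p = 3.094e-28 kg·m/s.
Converting to eV/c: p = 0.5790 eV/c ≈ 0.579 eV/c.

0.579 eV/c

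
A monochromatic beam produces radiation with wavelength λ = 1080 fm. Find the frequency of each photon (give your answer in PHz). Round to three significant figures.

(c = 2.99792458·10^8 m/s.)
In SI units: λ = 1080 fm = 1.08·10^-12 m.
Apply f = c/λ: f = 2.776·10^20 Hz.
Converting to PHz: f = 277600 PHz ≈ 2.78·10^5 PHz.

2.78·10^5 PHz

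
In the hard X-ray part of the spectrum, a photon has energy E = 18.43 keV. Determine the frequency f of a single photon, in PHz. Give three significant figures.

Use h = 6.62607015 × 10^-34 J·s, 1 eV = 1.602176634 × 10^-19 J.
Convert to SI: E = 18.43 keV = 2.9528 × 10^-15 J.
Apply f = E/h: f = 4.456 × 10^18 Hz.
Converting to PHz: f = 4456 PHz ≈ 4460 PHz.

4460 PHz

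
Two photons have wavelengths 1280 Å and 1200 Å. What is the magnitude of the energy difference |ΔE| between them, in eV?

Using E = hc/λ: E₁ = 1.552 × 10^-18 J, E₂ = 1.655 × 10^-18 J.
|ΔE| = |1.552 × 10^-18 − 1.655 × 10^-18| = 1.03 × 10^-19 J = 0.646 eV.

0.646 eV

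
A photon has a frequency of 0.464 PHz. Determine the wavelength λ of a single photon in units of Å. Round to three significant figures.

6460 Å

Use c = 2.99792458·10^8 m/s.
Convert to SI: f = 0.464 PHz = 4.64·10^14 Hz.
Since λ = c/f for a photon, λ = 6.461·10^-7 m.
Converting to Å: λ = 6461 Å ≈ 6460 Å.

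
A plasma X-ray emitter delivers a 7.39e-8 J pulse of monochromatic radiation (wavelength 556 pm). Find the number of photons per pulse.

Per-photon energy: E = 3.573e-16 J (from wavelength = 556 pm).
N = E_total / E_photon = 7.39e-8 J / 3.573e-16 J = 2.07e8.

2.07e8 photons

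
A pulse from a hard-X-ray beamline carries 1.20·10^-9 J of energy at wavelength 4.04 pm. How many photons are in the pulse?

2.44·10^4 photons

Per-photon energy: E = 4.917·10^-14 J (from wavelength = 4.04 pm).
N = E_total / E_photon = 1.20·10^-9 J / 4.917·10^-14 J = 24400.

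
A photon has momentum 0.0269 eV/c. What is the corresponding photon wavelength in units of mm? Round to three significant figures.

0.0461 mm

(h = 6.62607015e-34 J·s, c = 2.99792458e8 m/s, 1 eV = 1.602176634e-19 J.)
In SI units: p = 0.0269 eV/c = 1.4376e-29 kg·m/s.
Since λ = h/p for a photon, λ = 4.609e-5 m.
Converting to mm: λ = 0.04609 mm ≈ 0.0461 mm.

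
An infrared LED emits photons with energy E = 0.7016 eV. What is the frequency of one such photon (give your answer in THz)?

170 THz

Use h = 6.62607015 × 10^-34 J·s, 1 eV = 1.602176634 × 10^-19 J.
In SI units: E = 0.7016 eV = 1.1241 × 10^-19 J.
Since f = E/h for a photon, f = 1.696 × 10^14 Hz.
Converting to THz: f = 169.6 THz ≈ 170 THz.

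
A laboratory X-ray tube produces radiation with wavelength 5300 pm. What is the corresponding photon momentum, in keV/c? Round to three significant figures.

0.234 keV/c

In SI units: λ = 5300 pm = 5.3e-9 m.
Since p = h/λ for a photon, p = 1.250e-25 kg·m/s.
Converting to keV/c: p = 0.2339 keV/c ≈ 0.234 keV/c.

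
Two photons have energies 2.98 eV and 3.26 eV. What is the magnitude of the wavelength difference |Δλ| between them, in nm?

Using λ = hc/E: λ₁ = 4.161 × 10^-7 m, λ₂ = 3.803 × 10^-7 m.
|Δλ| = |4.161 × 10^-7 − 3.803 × 10^-7| = 3.57 × 10^-8 m = 35.7 nm.

35.7 nm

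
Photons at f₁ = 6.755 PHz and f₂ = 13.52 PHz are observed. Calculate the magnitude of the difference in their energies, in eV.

28.0 eV

Using E = hf: E₁ = 4.4759e-18 J, E₂ = 8.9584e-18 J.
|ΔE| = |4.4759e-18 − 8.9584e-18| = 4.48e-18 J = 28.0 eV.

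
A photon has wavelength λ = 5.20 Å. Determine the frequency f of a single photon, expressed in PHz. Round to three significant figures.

577 PHz

First convert: λ = 5.20 Å = 5.20·10^-10 m.
For a photon f = c/λ, so f = 5.765·10^17 Hz.
Converting to PHz: f = 576.5 PHz ≈ 577 PHz.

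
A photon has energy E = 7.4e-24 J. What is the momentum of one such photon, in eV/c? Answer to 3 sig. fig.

4.62e-5 eV/c

Use c = 2.99792458e8 m/s, 1 eV = 1.602176634e-19 J.
Apply p = E/c: p = 2.468e-32 kg·m/s.
Converting to eV/c: p = 4.619e-5 eV/c ≈ 4.62e-5 eV/c.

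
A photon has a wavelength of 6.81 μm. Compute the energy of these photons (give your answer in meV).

In SI units: λ = 6.81 μm = 6.81e-6 m.
Apply E = hc/λ: E = 2.917e-20 J.
Converting to meV: E = 182.1 meV ≈ 182 meV.

182 meV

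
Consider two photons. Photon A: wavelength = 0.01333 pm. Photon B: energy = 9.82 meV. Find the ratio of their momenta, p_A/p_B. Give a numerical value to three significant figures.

9.47e9

p_A = 4.971e-20 kg·m/s (from wavelength = 0.01333 pm, via p = h/λ).
p_B = 5.248e-30 kg·m/s (from energy = 9.82 meV, via p = E/c).
Ratio = 4.971e-20 / 5.248e-30 = 9.47e9.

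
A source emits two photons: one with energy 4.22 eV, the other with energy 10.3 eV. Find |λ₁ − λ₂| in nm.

173 nm

Using λ = hc/E: λ₁ = 2.938 × 10^-7 m, λ₂ = 1.204 × 10^-7 m.
|Δλ| = |2.938 × 10^-7 − 1.204 × 10^-7| = 1.73 × 10^-7 m = 173 nm.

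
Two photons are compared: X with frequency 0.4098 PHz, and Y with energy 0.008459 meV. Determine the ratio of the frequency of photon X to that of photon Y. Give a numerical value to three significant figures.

f_X = 4.098 × 10^14 Hz (from frequency = 0.4098 PHz, via f given directly).
f_Y = 2.045 × 10^9 Hz (from energy = 0.008459 meV, via f = E/h).
Ratio = 4.098 × 10^14 / 2.045 × 10^9 = 2.00 × 10^5.

2.00 × 10^5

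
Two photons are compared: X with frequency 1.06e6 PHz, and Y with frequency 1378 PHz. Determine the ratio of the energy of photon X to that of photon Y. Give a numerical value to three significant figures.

E_X = 7.024e-13 J (from frequency = 1.06e6 PHz, via E = hf).
E_Y = 9.131e-16 J (from frequency = 1378 PHz, via E = hf).
Ratio = 7.024e-13 / 9.131e-16 = 769.

769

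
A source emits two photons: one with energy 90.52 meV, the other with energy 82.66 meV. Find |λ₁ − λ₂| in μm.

1.30 μm

Using λ = hc/E: λ₁ = 1.3697 × 10^-5 m, λ₂ = 1.4999 × 10^-5 m.
|Δλ| = |1.3697 × 10^-5 − 1.4999 × 10^-5| = 1.30 × 10^-6 m = 1.30 μm.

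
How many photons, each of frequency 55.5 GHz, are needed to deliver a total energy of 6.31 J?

1.72 × 10^23 photons

Per-photon energy: E = 3.677 × 10^-23 J (from frequency = 55.5 GHz).
N = E_total / E_photon = 6.31 J / 3.677 × 10^-23 J = 1.72 × 10^23.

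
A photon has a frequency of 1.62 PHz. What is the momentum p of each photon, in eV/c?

6.70 eV/c

In SI units: f = 1.62 PHz = 1.62e15 Hz.
Apply p = hf/c: p = 3.581e-27 kg·m/s.
Converting to eV/c: p = 6.700 eV/c ≈ 6.70 eV/c.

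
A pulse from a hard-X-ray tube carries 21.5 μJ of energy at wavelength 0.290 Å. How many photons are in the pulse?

3.14e9 photons

Per-photon energy: E = 6.850e-15 J (from wavelength = 0.290 Å).
N = E_total / E_photon = 2.15e-5 J / 6.850e-15 J = 3.14e9.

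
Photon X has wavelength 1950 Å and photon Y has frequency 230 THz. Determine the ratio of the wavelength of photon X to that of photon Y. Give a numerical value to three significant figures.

0.150

λ_X = 1.950 × 10^-7 m (from wavelength = 1950 Å, via λ given directly).
λ_Y = 1.303 × 10^-6 m (from frequency = 230 THz, via λ = c/f).
Ratio = 1.950 × 10^-7 / 1.303 × 10^-6 = 0.150.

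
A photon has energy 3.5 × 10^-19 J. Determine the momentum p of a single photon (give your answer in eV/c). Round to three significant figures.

2.18 eV/c

Since p = E/c for a photon, p = 1.167 × 10^-27 kg·m/s.
Converting to eV/c: p = 2.185 eV/c ≈ 2.18 eV/c.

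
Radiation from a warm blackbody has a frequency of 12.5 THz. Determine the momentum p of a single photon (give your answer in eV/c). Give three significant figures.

Take h = 6.62607015·10^-34 J·s, c = 2.99792458·10^8 m/s, 1 eV = 1.602176634·10^-19 J.
In SI units: f = 12.5 THz = 1.25·10^13 Hz.
Apply p = hf/c: p = 2.763·10^-29 kg·m/s.
Converting to eV/c: p = 0.05170 eV/c ≈ 0.0517 eV/c.

0.0517 eV/c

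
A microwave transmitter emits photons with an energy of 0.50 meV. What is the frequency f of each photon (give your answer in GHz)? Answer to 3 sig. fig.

121 GHz

Use h = 6.62607015e-34 J·s, 1 eV = 1.602176634e-19 J.
First convert: E = 0.50 meV = 8.0109e-23 J.
For a photon f = E/h, so f = 1.209e11 Hz.
Converting to GHz: f = 120.9 GHz ≈ 121 GHz.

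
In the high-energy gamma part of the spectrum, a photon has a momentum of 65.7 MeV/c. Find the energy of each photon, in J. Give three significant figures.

In SI units: p = 65.7 MeV/c = 3.5112e-20 kg·m/s.
For a photon E = pc, so E = 1.053e-11 J.
So E ≈ 1.05e-11 J.

1.05e-11 J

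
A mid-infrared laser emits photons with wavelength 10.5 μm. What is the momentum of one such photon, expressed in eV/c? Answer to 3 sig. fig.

0.118 eV/c

In SI units: λ = 10.5 μm = 1.05 × 10^-5 m.
Since p = h/λ for a photon, p = 6.311 × 10^-29 kg·m/s.
Converting to eV/c: p = 0.1181 eV/c ≈ 0.118 eV/c.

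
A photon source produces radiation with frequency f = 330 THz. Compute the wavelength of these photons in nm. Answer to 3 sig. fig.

908 nm

(c = 2.99792458e8 m/s.)
In SI units: f = 330 THz = 3.3e14 Hz.
Since λ = c/f for a photon, λ = 9.085e-7 m.
Converting to nm: λ = 908.5 nm ≈ 908 nm.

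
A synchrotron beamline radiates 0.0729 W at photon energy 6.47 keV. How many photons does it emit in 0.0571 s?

Total energy: E_total = P·t = 0.0729 × 0.0571 = 0.004163 J.
Per-photon energy: E = 1.037·10^-15 J.
N = E_total / E_photon = 4.02·10^12.

4.02·10^12 photons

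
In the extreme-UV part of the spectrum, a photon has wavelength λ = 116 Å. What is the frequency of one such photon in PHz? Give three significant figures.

(c = 2.99792458e8 m/s.)
First convert: λ = 116 Å = 1.16e-8 m.
For a photon f = c/λ, so f = 2.584e16 Hz.
Converting to PHz: f = 25.84 PHz ≈ 25.8 PHz.

25.8 PHz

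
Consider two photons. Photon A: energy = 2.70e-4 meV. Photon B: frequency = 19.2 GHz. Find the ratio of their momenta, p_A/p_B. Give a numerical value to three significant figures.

3.40e-3

p_A = 1.443e-34 kg·m/s (from energy = 2.70e-4 meV, via p = E/c).
p_B = 4.244e-32 kg·m/s (from frequency = 19.2 GHz, via p = hf/c).
Ratio = 1.443e-34 / 4.244e-32 = 3.40e-3.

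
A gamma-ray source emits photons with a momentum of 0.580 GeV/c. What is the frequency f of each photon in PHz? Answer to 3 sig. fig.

1.40e8 PHz

In SI units: p = 0.580 GeV/c = 3.0997e-19 kg·m/s.
The photon relation is f = pc/h, giving f = 1.402e23 Hz.
Converting to PHz: f = 1.402e8 PHz ≈ 1.40e8 PHz.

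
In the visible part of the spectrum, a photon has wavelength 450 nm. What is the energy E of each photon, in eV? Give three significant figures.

2.76 eV

First convert: λ = 450 nm = 4.5e-7 m.
The photon relation is E = hc/λ, giving E = 4.414e-19 J.
Converting to eV: E = 2.755 eV ≈ 2.76 eV.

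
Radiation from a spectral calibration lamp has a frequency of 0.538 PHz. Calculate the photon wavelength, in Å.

5570 Å

Take c = 2.99792458 × 10^8 m/s.
In SI units: f = 0.538 PHz = 5.38 × 10^14 Hz.
For a photon λ = c/f, so λ = 5.572 × 10^-7 m.
Converting to Å: λ = 5572 Å ≈ 5570 Å.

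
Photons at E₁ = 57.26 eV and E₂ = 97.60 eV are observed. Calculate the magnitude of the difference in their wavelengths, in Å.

89.5 Å

Using λ = hc/E: λ₁ = 2.1653e-8 m, λ₂ = 1.2703e-8 m.
|Δλ| = |2.1653e-8 − 1.2703e-8| = 8.95e-9 m = 89.5 Å.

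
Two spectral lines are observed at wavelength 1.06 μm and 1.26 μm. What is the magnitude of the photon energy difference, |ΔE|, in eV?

Using E = hc/λ: E₁ = 1.874 × 10^-19 J, E₂ = 1.577 × 10^-19 J.
|ΔE| = |1.874 × 10^-19 − 1.577 × 10^-19| = 2.97 × 10^-20 J = 0.186 eV.

0.186 eV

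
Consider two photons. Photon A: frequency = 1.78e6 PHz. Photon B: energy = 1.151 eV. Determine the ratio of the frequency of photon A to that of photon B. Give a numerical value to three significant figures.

6.40e6

f_A = 1.780e21 Hz (from frequency = 1.78e6 PHz, via f given directly).
f_B = 2.783e14 Hz (from energy = 1.151 eV, via f = E/h).
Ratio = 1.780e21 / 2.783e14 = 6.40e6.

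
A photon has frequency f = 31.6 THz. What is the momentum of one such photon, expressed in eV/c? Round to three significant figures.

0.131 eV/c

Use h = 6.62607015e-34 J·s, c = 2.99792458e8 m/s, 1 eV = 1.602176634e-19 J.
Convert to SI: f = 31.6 THz = 3.16e13 Hz.
The photon relation is p = hf/c, giving p = 6.984e-29 kg·m/s.
Converting to eV/c: p = 0.1307 eV/c ≈ 0.131 eV/c.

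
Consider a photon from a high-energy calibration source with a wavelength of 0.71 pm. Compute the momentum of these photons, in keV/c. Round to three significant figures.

1750 keV/c

(h = 6.62607015 × 10^-34 J·s, c = 2.99792458 × 10^8 m/s, 1 eV = 1.602176634 × 10^-19 J.)
First convert: λ = 0.71 pm = 7.1 × 10^-13 m.
Apply p = h/λ: p = 9.332 × 10^-22 kg·m/s.
Converting to keV/c: p = 1746 keV/c ≈ 1750 keV/c.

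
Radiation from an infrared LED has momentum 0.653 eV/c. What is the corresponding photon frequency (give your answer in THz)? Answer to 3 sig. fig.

158 THz

First convert: p = 0.653 eV/c = 3.4898e-28 kg·m/s.
For a photon f = pc/h, so f = 1.579e14 Hz.
Converting to THz: f = 157.9 THz ≈ 158 THz.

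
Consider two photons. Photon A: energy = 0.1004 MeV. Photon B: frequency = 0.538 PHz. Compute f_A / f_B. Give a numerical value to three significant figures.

f_A = 2.428e19 Hz (from energy = 0.1004 MeV, via f = E/h).
f_B = 5.380e14 Hz (from frequency = 0.538 PHz, via f given directly).
Ratio = 2.428e19 / 5.380e14 = 4.51e4.

4.51e4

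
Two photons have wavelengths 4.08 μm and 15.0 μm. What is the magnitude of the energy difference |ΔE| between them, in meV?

Using E = hc/λ: E₁ = 4.869 × 10^-20 J, E₂ = 1.324 × 10^-20 J.
|ΔE| = |4.869 × 10^-20 − 1.324 × 10^-20| = 3.54 × 10^-20 J = 221 meV.

221 meV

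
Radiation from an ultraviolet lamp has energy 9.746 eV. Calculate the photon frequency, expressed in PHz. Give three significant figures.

Use h = 6.62607015 × 10^-34 J·s, 1 eV = 1.602176634 × 10^-19 J.
In SI units: E = 9.746 eV = 1.5615 × 10^-18 J.
Apply f = E/h: f = 2.357 × 10^15 Hz.
Converting to PHz: f = 2.357 PHz ≈ 2.36 PHz.

2.36 PHz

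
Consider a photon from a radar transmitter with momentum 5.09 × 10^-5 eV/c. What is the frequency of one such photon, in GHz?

12.3 GHz

Use h = 6.62607015 × 10^-34 J·s, c = 2.99792458 × 10^8 m/s, 1 eV = 1.602176634 × 10^-19 J.
Convert to SI: p = 5.09 × 10^-5 eV/c = 2.7202 × 10^-32 kg·m/s.
The photon relation is f = pc/h, giving f = 1.231 × 10^10 Hz.
Converting to GHz: f = 12.31 GHz ≈ 12.3 GHz.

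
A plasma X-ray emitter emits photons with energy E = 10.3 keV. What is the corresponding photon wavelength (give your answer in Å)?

Convert to SI: E = 10.3 keV = 1.6502e-15 J.
For a photon λ = hc/E, so λ = 1.204e-10 m.
Converting to Å: λ = 1.204 Å ≈ 1.20 Å.

1.20 Å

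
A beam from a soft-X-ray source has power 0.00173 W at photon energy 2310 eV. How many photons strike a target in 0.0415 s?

Total energy: E_total = P·t = 0.00173 × 0.0415 = 7.179 × 10^-5 J.
Per-photon energy: E = 3.701 × 10^-16 J.
N = E_total / E_photon = 1.94 × 10^11.

1.94 × 10^11 photons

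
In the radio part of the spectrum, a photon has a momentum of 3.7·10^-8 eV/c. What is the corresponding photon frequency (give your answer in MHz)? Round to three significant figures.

Take h = 6.62607015·10^-34 J·s, c = 2.99792458·10^8 m/s, 1 eV = 1.602176634·10^-19 J.
Convert to SI: p = 3.7·10^-8 eV/c = 1.9774·10^-35 kg·m/s.
For a photon f = pc/h, so f = 8.947·10^6 Hz.
Converting to MHz: f = 8.947 MHz ≈ 8.95 MHz.

8.95 MHz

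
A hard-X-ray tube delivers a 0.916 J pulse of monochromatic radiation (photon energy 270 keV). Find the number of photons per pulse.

Per-photon energy: E = 4.326 × 10^-14 J (from energy = 270 keV).
N = E_total / E_photon = 0.916 J / 4.326 × 10^-14 J = 2.12 × 10^13.

2.12 × 10^13 photons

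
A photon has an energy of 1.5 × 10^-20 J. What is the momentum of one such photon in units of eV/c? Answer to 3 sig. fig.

For a photon p = E/c, so p = 5.003 × 10^-29 kg·m/s.
Converting to eV/c: p = 0.09362 eV/c ≈ 0.0936 eV/c.

0.0936 eV/c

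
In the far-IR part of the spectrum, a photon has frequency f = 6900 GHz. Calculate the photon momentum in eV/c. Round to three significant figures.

Take h = 6.62607015 × 10^-34 J·s, c = 2.99792458 × 10^8 m/s, 1 eV = 1.602176634 × 10^-19 J.
Convert to SI: f = 6900 GHz = 6.9 × 10^12 Hz.
Since p = hf/c for a photon, p = 1.525 × 10^-29 kg·m/s.
Converting to eV/c: p = 0.02854 eV/c ≈ 0.0285 eV/c.

0.0285 eV/c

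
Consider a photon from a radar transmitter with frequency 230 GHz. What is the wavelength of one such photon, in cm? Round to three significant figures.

0.130 cm

Convert to SI: f = 230 GHz = 2.3e11 Hz.
The photon relation is λ = c/f, giving λ = 0.001303 m.
Converting to cm: λ = 0.1303 cm ≈ 0.130 cm.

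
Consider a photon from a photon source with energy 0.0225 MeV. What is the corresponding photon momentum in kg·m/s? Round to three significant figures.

(c = 2.99792458·10^8 m/s, 1 eV = 1.602176634·10^-19 J.)
First convert: E = 0.0225 MeV = 3.6049·10^-15 J.
The photon relation is p = E/c, giving p = 1.202·10^-23 kg·m/s.
So p ≈ 1.20·10^-23 kg·m/s.

1.20·10^-23 kg·m/s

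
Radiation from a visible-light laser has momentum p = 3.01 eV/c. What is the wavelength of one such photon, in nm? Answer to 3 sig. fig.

412 nm

Convert to SI: p = 3.01 eV/c = 1.6086e-27 kg·m/s.
The photon relation is λ = h/p, giving λ = 4.119e-7 m.
Converting to nm: λ = 411.9 nm ≈ 412 nm.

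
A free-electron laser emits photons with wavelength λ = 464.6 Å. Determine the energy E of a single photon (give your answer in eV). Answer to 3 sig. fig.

26.7 eV

First convert: λ = 464.6 Å = 4.646·10^-8 m.
The photon relation is E = hc/λ, giving E = 4.276·10^-18 J.
Converting to eV: E = 26.69 eV ≈ 26.7 eV.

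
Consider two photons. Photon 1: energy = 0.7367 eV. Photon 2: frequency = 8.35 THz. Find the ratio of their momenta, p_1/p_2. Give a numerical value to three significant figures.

21.3

p_1 = 3.937e-28 kg·m/s (from energy = 0.7367 eV, via p = E/c).
p_2 = 1.846e-29 kg·m/s (from frequency = 8.35 THz, via p = hf/c).
Ratio = 3.937e-28 / 1.846e-29 = 21.3.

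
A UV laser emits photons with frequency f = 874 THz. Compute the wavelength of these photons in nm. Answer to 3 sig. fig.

343 nm

(c = 2.99792458 × 10^8 m/s.)
Convert to SI: f = 874 THz = 8.74 × 10^14 Hz.
Apply λ = c/f: λ = 3.430 × 10^-7 m.
Converting to nm: λ = 343.0 nm ≈ 343 nm.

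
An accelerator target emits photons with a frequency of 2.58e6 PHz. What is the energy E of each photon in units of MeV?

Use h = 6.62607015e-34 J·s, 1 eV = 1.602176634e-19 J.
First convert: f = 2.58e6 PHz = 2.58e21 Hz.
Since E = hf for a photon, E = 1.710e-12 J.
Converting to MeV: E = 10.67 MeV ≈ 10.7 MeV.

10.7 MeV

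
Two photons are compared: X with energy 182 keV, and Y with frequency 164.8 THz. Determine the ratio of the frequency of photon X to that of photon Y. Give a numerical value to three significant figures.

2.67e5

f_X = 4.401e19 Hz (from energy = 182 keV, via f = E/h).
f_Y = 1.648e14 Hz (from frequency = 164.8 THz, via f given directly).
Ratio = 4.401e19 / 1.648e14 = 2.67e5.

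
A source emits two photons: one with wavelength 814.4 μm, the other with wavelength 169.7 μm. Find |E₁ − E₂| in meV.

Using E = hc/λ: E₁ = 2.4392·10^-22 J, E₂ = 1.1706·10^-21 J.
|ΔE| = |2.4392·10^-22 − 1.1706·10^-21| = 9.27·10^-22 J = 5.78 meV.

5.78 meV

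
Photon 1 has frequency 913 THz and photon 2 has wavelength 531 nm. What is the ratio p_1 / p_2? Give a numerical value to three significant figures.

1.62

p_1 = 2.018 × 10^-27 kg·m/s (from frequency = 913 THz, via p = hf/c).
p_2 = 1.248 × 10^-27 kg·m/s (from wavelength = 531 nm, via p = h/λ).
Ratio = 2.018 × 10^-27 / 1.248 × 10^-27 = 1.62.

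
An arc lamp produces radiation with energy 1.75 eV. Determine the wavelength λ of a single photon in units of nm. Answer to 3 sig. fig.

708 nm

(h = 6.62607015 × 10^-34 J·s, c = 2.99792458 × 10^8 m/s, 1 eV = 1.602176634 × 10^-19 J.)
In SI units: E = 1.75 eV = 2.8038 × 10^-19 J.
Apply λ = hc/E: λ = 7.085 × 10^-7 m.
Converting to nm: λ = 708.5 nm ≈ 708 nm.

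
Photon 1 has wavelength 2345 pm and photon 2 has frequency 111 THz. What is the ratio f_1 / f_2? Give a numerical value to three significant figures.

f_1 = 1.278 × 10^17 Hz (from wavelength = 2345 pm, via f = c/λ).
f_2 = 1.110 × 10^14 Hz (from frequency = 111 THz, via f given directly).
Ratio = 1.278 × 10^17 / 1.110 × 10^14 = 1150.

1150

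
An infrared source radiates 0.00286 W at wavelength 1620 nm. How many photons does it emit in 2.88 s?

6.72 × 10^16 photons

Total energy: E_total = P·t = 0.00286 × 2.88 = 0.008237 J.
Per-photon energy: E = 1.226 × 10^-19 J.
N = E_total / E_photon = 6.72 × 10^16.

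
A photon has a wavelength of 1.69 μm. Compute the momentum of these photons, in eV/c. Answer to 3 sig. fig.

Take h = 6.62607015 × 10^-34 J·s, c = 2.99792458 × 10^8 m/s, 1 eV = 1.602176634 × 10^-19 J.
In SI units: λ = 1.69 μm = 1.69 × 10^-6 m.
Apply p = h/λ: p = 3.921 × 10^-28 kg·m/s.
Converting to eV/c: p = 0.7336 eV/c ≈ 0.734 eV/c.

0.734 eV/c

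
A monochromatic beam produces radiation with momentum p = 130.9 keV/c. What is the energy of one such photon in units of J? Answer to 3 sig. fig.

(c = 2.99792458 × 10^8 m/s, 1 eV = 1.602176634 × 10^-19 J.)
In SI units: p = 130.9 keV/c = 6.9957 × 10^-23 kg·m/s.
The photon relation is E = pc, giving E = 2.097 × 10^-14 J.
So E ≈ 2.10 × 10^-14 J.

2.10 × 10^-14 J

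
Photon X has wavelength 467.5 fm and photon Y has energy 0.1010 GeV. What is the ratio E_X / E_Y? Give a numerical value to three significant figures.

E_X = 4.249·10^-13 J (from wavelength = 467.5 fm, via E = hc/λ).
E_Y = 1.618·10^-11 J (from energy = 0.1010 GeV, via E given directly).
Ratio = 4.249·10^-13 / 1.618·10^-11 = 0.0263.

0.0263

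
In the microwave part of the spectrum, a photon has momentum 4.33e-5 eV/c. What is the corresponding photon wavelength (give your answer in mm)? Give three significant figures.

Convert to SI: p = 4.33e-5 eV/c = 2.3141e-32 kg·m/s.
Apply λ = h/p: λ = 0.02863 m.
Converting to mm: λ = 28.63 mm ≈ 28.6 mm.

28.6 mm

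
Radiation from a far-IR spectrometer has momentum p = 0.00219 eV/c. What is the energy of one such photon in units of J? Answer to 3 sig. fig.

3.51 × 10^-22 J

First convert: p = 0.00219 eV/c = 1.1704 × 10^-30 kg·m/s.
Apply E = pc: E = 3.509 × 10^-22 J.
So E ≈ 3.51 × 10^-22 J.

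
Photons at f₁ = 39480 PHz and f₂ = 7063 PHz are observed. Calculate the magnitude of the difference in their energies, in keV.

Using E = hf: E₁ = 2.6160 × 10^-14 J, E₂ = 4.6800 × 10^-15 J.
|ΔE| = |2.6160 × 10^-14 − 4.6800 × 10^-15| = 2.15 × 10^-14 J = 134 keV.

134 keV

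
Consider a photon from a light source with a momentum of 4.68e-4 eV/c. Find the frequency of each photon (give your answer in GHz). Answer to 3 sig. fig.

113 GHz

(h = 6.62607015e-34 J·s, c = 2.99792458e8 m/s, 1 eV = 1.602176634e-19 J.)
First convert: p = 4.68e-4 eV/c = 2.5011e-31 kg·m/s.
Since f = pc/h for a photon, f = 1.132e11 Hz.
Converting to GHz: f = 113.2 GHz ≈ 113 GHz.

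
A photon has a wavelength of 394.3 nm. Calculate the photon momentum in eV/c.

3.14 eV/c

(h = 6.62607015 × 10^-34 J·s, c = 2.99792458 × 10^8 m/s, 1 eV = 1.602176634 × 10^-19 J.)
In SI units: λ = 394.3 nm = 3.943 × 10^-7 m.
Apply p = h/λ: p = 1.680 × 10^-27 kg·m/s.
Converting to eV/c: p = 3.144 eV/c ≈ 3.14 eV/c.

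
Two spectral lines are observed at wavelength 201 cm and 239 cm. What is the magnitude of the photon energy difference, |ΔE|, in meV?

9.81e-5 meV

Using E = hc/λ: E₁ = 9.883e-26 J, E₂ = 8.311e-26 J.
|ΔE| = |9.883e-26 − 8.311e-26| = 1.57e-26 J = 9.81e-5 meV.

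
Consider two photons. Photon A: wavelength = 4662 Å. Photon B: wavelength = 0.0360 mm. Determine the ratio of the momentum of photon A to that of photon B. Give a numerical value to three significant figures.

p_A = 1.421e-27 kg·m/s (from wavelength = 4662 Å, via p = h/λ).
p_B = 1.841e-29 kg·m/s (from wavelength = 0.0360 mm, via p = h/λ).
Ratio = 1.421e-27 / 1.841e-29 = 77.2.

77.2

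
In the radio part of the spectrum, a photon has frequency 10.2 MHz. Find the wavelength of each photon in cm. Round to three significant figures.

First convert: f = 10.2 MHz = 1.02·10^7 Hz.
The photon relation is λ = c/f, giving λ = 29.39 m.
Converting to cm: λ = 2939 cm ≈ 2940 cm.

2940 cm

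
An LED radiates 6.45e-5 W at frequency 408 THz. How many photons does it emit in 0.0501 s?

1.20e13 photons

Total energy: E_total = P·t = 6.45e-5 × 0.0501 = 3.231e-6 J.
Per-photon energy: E = 2.703e-19 J.
N = E_total / E_photon = 1.20e13.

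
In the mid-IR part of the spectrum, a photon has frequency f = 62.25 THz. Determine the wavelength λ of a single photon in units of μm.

4.82 μm

In SI units: f = 62.25 THz = 6.225e13 Hz.
For a photon λ = c/f, so λ = 4.816e-6 m.
Converting to μm: λ = 4.816 μm ≈ 4.82 μm.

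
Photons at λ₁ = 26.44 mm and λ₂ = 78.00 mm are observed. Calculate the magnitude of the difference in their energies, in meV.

0.0310 meV

Using E = hc/λ: E₁ = 7.5130e-24 J, E₂ = 2.5467e-24 J.
|ΔE| = |7.5130e-24 − 2.5467e-24| = 4.97e-24 J = 0.0310 meV.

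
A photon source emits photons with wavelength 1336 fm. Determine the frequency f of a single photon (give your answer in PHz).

2.24 × 10^5 PHz

Convert to SI: λ = 1336 fm = 1.336 × 10^-12 m.
Apply f = c/λ: f = 2.244 × 10^20 Hz.
Converting to PHz: f = 224400 PHz ≈ 2.24 × 10^5 PHz.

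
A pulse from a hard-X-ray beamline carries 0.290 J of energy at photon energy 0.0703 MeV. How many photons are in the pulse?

2.57 × 10^13 photons

Per-photon energy: E = 1.126 × 10^-14 J (from energy = 0.0703 MeV).
N = E_total / E_photon = 0.290 J / 1.126 × 10^-14 J = 2.57 × 10^13.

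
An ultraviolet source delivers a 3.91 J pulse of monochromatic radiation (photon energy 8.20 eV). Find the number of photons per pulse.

2.98 × 10^18 photons

Per-photon energy: E = 1.314 × 10^-18 J (from energy = 8.20 eV).
N = E_total / E_photon = 3.91 J / 1.314 × 10^-18 J = 2.98 × 10^18.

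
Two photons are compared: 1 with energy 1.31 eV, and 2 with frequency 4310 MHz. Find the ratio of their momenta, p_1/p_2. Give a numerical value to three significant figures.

7.35 × 10^4

p_1 = 7.001 × 10^-28 kg·m/s (from energy = 1.31 eV, via p = E/c).
p_2 = 9.526 × 10^-33 kg·m/s (from frequency = 4310 MHz, via p = hf/c).
Ratio = 7.001 × 10^-28 / 9.526 × 10^-33 = 7.35 × 10^4.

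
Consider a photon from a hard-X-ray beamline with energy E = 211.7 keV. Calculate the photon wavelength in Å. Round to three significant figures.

(h = 6.62607015e-34 J·s, c = 2.99792458e8 m/s, 1 eV = 1.602176634e-19 J.)
Convert to SI: E = 211.7 keV = 3.3918e-14 J.
The photon relation is λ = hc/E, giving λ = 5.857e-12 m.
Converting to Å: λ = 0.05857 Å ≈ 0.0586 Å.

0.0586 Å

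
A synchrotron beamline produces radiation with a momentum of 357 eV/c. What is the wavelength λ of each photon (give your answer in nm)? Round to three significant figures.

Take h = 6.62607015e-34 J·s, c = 2.99792458e8 m/s, 1 eV = 1.602176634e-19 J.
Convert to SI: p = 357 eV/c = 1.9079e-25 kg·m/s.
For a photon λ = h/p, so λ = 3.473e-9 m.
Converting to nm: λ = 3.473 nm ≈ 3.47 nm.

3.47 nm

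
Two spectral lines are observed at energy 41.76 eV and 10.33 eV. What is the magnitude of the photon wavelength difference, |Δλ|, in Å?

903 Å

Using λ = hc/E: λ₁ = 2.9690 × 10^-8 m, λ₂ = 1.2002 × 10^-7 m.
|Δλ| = |2.9690 × 10^-8 − 1.2002 × 10^-7| = 9.03 × 10^-8 m = 903 Å.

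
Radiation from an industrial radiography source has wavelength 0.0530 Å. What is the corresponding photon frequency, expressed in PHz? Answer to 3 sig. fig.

Take c = 2.99792458 × 10^8 m/s.
First convert: λ = 0.0530 Å = 5.30 × 10^-12 m.
For a photon f = c/λ, so f = 5.656 × 10^19 Hz.
Converting to PHz: f = 56560 PHz ≈ 5.66 × 10^4 PHz.

5.66 × 10^4 PHz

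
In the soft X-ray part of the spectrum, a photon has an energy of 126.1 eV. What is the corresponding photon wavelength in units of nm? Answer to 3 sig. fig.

Take h = 6.62607015e-34 J·s, c = 2.99792458e8 m/s, 1 eV = 1.602176634e-19 J.
In SI units: E = 126.1 eV = 2.0203e-17 J.
For a photon λ = hc/E, so λ = 9.832e-9 m.
Converting to nm: λ = 9.832 nm ≈ 9.83 nm.

9.83 nm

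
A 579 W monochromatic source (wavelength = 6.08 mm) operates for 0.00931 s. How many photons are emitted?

1.65 × 10^23 photons

Total energy: E_total = P·t = 579 × 0.00931 = 5.390 J.
Per-photon energy: E = 3.267 × 10^-23 J.
N = E_total / E_photon = 1.65 × 10^23.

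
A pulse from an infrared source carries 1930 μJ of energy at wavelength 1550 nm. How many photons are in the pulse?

Per-photon energy: E = 1.282e-19 J (from wavelength = 1550 nm).
N = E_total / E_photon = 0.00193 J / 1.282e-19 J = 1.51e16.

1.51e16 photons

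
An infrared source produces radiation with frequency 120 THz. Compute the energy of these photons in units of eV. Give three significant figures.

0.496 eV

Take h = 6.62607015e-34 J·s, 1 eV = 1.602176634e-19 J.
First convert: f = 120 THz = 1.2e14 Hz.
For a photon E = hf, so E = 7.951e-20 J.
Converting to eV: E = 0.4963 eV ≈ 0.496 eV.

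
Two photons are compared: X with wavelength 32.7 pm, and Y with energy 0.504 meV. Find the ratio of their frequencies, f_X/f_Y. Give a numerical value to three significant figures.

7.52e7

f_X = 9.168e18 Hz (from wavelength = 32.7 pm, via f = c/λ).
f_Y = 1.219e11 Hz (from energy = 0.504 meV, via f = E/h).
Ratio = 9.168e18 / 1.219e11 = 7.52e7.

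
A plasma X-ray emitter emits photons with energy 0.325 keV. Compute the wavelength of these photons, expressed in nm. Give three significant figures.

(h = 6.62607015 × 10^-34 J·s, c = 2.99792458 × 10^8 m/s, 1 eV = 1.602176634 × 10^-19 J.)
In SI units: E = 0.325 keV = 5.2071 × 10^-17 J.
For a photon λ = hc/E, so λ = 3.815 × 10^-9 m.
Converting to nm: λ = 3.815 nm ≈ 3.81 nm.

3.81 nm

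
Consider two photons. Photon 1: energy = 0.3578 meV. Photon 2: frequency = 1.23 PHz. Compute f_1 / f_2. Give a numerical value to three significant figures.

7.03e-5

f_1 = 8.652e10 Hz (from energy = 0.3578 meV, via f = E/h).
f_2 = 1.230e15 Hz (from frequency = 1.23 PHz, via f given directly).
Ratio = 8.652e10 / 1.230e15 = 7.03e-5.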